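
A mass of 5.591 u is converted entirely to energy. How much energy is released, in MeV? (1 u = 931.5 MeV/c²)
E = mc² = 5208 MeV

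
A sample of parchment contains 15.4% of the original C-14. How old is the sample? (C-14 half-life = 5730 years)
Age = t½ × log₂(1/ratio) = 15470 years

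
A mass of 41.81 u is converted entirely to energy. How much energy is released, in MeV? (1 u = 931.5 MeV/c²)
E = mc² = 38950 MeV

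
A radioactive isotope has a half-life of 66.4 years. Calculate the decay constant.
λ = ln(2)/t½ = 0.01044 year⁻¹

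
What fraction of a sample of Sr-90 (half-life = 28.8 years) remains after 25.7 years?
N/N₀ = (1/2)^(t/t½) = 0.5387 = 53.9%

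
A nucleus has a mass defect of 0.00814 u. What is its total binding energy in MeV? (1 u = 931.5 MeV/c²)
B.E. = Δm × 931.5 = 7.582 MeV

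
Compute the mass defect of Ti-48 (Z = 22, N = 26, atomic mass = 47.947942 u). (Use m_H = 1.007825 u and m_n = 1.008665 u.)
Δm = Z·m_H + N·m_n − M = 0.4495 u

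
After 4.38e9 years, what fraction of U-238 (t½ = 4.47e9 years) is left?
N/N₀ = (1/2)^(t/t½) = 0.507 = 50.7%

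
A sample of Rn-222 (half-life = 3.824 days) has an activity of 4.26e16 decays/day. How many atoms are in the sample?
N = A/λ = 2.35e17 atoms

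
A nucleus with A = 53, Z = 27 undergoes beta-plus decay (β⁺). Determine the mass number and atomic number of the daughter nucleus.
Daughter: A = 53, Z = 26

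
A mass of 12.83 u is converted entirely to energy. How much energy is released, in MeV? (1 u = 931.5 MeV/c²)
E = mc² = 11950 MeV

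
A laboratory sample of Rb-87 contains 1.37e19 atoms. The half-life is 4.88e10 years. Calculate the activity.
A = λN = 1.946e8 decays/year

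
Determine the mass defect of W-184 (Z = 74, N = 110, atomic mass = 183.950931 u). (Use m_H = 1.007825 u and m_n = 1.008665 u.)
Δm = Z·m_H + N·m_n − M = 1.581 u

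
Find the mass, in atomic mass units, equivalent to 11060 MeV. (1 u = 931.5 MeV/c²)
m = E/c² = 11.87 u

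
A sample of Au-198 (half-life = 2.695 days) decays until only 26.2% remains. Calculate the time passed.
t = t½ × log₂(N₀/N) = 5.208 days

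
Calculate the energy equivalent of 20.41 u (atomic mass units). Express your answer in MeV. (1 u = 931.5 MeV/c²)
E = mc² = 19010 MeV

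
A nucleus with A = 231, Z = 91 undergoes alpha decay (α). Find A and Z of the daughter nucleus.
Daughter: A = 227, Z = 89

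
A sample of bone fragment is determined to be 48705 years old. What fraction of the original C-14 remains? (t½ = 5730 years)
N/N₀ = (1/2)^(t/t½) = 0.002762 = 0.276%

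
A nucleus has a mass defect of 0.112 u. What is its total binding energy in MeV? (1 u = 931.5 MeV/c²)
B.E. = Δm × 931.5 = 104.3 MeV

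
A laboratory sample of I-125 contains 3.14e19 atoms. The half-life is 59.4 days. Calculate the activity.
A = λN = 3.664e17 decays/day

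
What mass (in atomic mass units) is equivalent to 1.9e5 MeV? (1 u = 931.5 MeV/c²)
m = E/c² = 204 u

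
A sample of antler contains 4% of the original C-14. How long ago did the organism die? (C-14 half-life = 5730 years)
Age = t½ × log₂(1/ratio) = 26610 years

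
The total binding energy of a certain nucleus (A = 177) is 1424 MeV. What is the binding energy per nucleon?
B.E./A = 1424/177 = 8.045 MeV/nucleon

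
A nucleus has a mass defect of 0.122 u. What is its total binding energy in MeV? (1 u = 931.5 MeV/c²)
B.E. = Δm × 931.5 = 113.6 MeV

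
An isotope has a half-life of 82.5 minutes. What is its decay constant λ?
λ = ln(2)/t½ = 0.008402 minute⁻¹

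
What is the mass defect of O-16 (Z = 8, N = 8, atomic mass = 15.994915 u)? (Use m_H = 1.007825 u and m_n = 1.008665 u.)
Δm = Z·m_H + N·m_n − M = 0.137 u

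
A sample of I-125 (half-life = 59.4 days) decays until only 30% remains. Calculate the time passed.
t = t½ × log₂(N₀/N) = 103.2 days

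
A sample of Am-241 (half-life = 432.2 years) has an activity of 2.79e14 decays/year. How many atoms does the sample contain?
N = A/λ = 1.74e17 atoms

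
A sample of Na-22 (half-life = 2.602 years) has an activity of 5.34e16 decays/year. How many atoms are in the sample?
N = A/λ = 2.005e17 atoms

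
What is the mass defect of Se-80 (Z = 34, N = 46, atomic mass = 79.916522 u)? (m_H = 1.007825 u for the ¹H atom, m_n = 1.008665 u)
Δm = Z·m_H + N·m_n − M = 0.7481 u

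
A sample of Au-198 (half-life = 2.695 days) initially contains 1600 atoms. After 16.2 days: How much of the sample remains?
N = N₀(1/2)^(t/t½) = 24.81 atoms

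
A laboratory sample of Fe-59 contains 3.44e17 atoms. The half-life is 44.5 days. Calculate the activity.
A = λN = 5.358e15 decays/day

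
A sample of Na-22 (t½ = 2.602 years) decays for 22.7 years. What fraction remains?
N/N₀ = (1/2)^(t/t½) = 0.002365 = 0.236%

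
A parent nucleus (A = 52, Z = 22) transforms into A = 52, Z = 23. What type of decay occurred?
ΔA = 0, ΔZ = +1 ⇒ beta-minus decay (β⁻)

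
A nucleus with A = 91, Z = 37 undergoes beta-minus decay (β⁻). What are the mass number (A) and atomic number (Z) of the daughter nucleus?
Daughter: A = 91, Z = 38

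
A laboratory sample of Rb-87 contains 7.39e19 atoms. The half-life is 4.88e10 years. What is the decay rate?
A = λN = 1.05e9 decays/year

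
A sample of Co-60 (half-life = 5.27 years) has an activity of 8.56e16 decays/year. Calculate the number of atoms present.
N = A/λ = 6.508e17 atoms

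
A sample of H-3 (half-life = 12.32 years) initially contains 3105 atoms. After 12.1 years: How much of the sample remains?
N = N₀(1/2)^(t/t½) = 1572 atoms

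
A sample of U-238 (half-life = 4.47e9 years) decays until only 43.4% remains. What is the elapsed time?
t = t½ × log₂(N₀/N) = 5.383e9 years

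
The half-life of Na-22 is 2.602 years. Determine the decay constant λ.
λ = ln(2)/t½ = 0.2664 year⁻¹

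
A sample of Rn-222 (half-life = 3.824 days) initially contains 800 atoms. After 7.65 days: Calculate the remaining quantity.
N = N₀(1/2)^(t/t½) = 199.9 atoms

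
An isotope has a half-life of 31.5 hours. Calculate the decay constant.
λ = ln(2)/t½ = 0.022 hour⁻¹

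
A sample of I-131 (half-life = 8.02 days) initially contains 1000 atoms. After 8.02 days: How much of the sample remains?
N = N₀(1/2)^(t/t½) = 500 atoms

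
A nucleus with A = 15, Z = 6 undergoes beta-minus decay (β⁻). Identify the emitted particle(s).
β⁻: electron (e⁻) + antineutrino (ν̄ₑ)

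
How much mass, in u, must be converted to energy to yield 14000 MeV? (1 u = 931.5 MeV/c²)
m = E/c² = 15.03 u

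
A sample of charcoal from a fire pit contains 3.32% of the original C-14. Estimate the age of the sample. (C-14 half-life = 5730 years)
Age = t½ × log₂(1/ratio) = 28150 years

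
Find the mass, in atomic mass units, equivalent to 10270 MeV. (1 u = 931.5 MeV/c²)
m = E/c² = 11.03 u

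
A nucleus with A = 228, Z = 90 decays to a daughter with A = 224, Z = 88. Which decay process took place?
ΔA = -4, ΔZ = -2 ⇒ alpha decay (α)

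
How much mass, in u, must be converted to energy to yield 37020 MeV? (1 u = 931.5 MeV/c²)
m = E/c² = 39.74 u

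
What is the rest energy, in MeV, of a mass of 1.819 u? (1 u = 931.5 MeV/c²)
E = mc² = 1694 MeV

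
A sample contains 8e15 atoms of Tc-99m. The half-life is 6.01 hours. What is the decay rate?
A = λN = 9.227e14 decays/hour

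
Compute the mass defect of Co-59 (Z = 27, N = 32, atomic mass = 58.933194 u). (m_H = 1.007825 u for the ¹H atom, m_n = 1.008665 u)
Δm = Z·m_H + N·m_n − M = 0.5554 u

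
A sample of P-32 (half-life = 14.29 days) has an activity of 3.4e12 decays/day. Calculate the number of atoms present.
N = A/λ = 7.009e13 atoms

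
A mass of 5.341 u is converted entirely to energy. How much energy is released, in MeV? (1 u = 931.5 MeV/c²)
E = mc² = 4975 MeV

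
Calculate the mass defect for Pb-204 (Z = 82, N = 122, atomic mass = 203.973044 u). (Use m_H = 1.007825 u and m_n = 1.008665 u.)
Δm = Z·m_H + N·m_n − M = 1.726 u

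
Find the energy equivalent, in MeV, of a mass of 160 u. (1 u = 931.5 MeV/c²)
E = mc² = 1.49e5 MeV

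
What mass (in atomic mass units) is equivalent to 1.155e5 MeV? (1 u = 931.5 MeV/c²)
m = E/c² = 124 u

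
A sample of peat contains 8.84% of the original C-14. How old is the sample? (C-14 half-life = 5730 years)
Age = t½ × log₂(1/ratio) = 20050 years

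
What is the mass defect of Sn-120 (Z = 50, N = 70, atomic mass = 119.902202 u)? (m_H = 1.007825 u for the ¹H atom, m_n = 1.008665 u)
Δm = Z·m_H + N·m_n − M = 1.096 u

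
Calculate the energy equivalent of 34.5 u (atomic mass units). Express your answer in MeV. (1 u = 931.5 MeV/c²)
E = mc² = 32140 MeV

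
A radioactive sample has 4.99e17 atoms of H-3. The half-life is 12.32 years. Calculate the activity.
A = λN = 2.807e16 decays/year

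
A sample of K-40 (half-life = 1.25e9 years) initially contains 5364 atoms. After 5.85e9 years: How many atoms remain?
N = N₀(1/2)^(t/t½) = 209.3 atoms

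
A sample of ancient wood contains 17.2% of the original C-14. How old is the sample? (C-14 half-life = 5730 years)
Age = t½ × log₂(1/ratio) = 14550 years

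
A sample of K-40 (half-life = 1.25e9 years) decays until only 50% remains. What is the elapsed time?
t = t½ × log₂(N₀/N) = 1.25e9 years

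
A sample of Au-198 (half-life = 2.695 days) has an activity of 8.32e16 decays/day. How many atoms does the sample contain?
N = A/λ = 3.235e17 atoms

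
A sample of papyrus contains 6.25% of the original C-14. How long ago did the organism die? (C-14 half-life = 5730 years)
Age = t½ × log₂(1/ratio) = 22920 years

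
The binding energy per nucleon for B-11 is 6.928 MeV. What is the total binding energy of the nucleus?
B.E. = 6.928 × 11 = 76.21 MeV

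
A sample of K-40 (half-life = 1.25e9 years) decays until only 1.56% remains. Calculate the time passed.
t = t½ × log₂(N₀/N) = 7.503e9 years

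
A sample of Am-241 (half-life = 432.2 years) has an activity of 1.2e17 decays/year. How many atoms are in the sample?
N = A/λ = 7.482e19 atoms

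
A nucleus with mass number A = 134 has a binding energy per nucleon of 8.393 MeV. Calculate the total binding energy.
B.E. = 8.393 × 134 = 1125 MeV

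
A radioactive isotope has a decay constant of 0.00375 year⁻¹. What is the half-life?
t½ = ln(2)/λ = 184.8 years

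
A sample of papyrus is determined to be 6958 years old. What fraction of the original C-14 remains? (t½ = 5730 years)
N/N₀ = (1/2)^(t/t½) = 0.431 = 43.1%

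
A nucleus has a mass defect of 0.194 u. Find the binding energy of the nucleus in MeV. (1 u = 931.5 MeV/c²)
B.E. = Δm × 931.5 = 180.7 MeV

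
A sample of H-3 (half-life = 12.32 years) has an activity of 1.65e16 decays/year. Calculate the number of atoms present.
N = A/λ = 2.933e17 atoms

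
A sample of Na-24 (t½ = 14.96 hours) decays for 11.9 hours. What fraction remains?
N/N₀ = (1/2)^(t/t½) = 0.5762 = 57.6%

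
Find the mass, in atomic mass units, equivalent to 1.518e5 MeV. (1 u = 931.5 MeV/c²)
m = E/c² = 163 u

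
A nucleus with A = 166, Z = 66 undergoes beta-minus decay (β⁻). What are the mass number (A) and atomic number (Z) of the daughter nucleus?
Daughter: A = 166, Z = 67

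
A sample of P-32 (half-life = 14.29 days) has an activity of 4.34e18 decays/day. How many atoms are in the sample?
N = A/λ = 8.947e19 atoms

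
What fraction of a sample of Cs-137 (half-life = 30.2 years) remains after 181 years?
N/N₀ = (1/2)^(t/t½) = 0.0157 = 1.57%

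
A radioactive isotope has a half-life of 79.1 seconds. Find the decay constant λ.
λ = ln(2)/t½ = 0.008763 second⁻¹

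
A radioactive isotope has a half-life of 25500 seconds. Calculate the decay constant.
λ = ln(2)/t½ = 2.718e-5 second⁻¹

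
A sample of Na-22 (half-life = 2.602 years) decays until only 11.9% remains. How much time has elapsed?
t = t½ × log₂(N₀/N) = 7.991 years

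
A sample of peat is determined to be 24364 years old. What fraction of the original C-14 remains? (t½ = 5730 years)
N/N₀ = (1/2)^(t/t½) = 0.05248 = 5.25%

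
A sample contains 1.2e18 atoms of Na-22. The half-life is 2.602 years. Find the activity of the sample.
A = λN = 3.197e17 decays/year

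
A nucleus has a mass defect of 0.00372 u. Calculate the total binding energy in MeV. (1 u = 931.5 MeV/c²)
B.E. = Δm × 931.5 = 3.465 MeV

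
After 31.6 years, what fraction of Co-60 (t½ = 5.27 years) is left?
N/N₀ = (1/2)^(t/t½) = 0.01567 = 1.57%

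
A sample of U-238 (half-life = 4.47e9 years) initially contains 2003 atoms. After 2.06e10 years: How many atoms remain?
N = N₀(1/2)^(t/t½) = 82.11 atoms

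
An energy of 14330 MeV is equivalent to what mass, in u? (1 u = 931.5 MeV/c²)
m = E/c² = 15.38 u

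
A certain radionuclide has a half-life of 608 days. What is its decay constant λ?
λ = ln(2)/t½ = 0.00114 day⁻¹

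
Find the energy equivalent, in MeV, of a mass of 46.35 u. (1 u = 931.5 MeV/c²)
E = mc² = 43180 MeV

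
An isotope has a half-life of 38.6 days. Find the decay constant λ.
λ = ln(2)/t½ = 0.01796 day⁻¹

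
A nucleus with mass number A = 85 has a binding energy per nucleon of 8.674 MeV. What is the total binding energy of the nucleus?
B.E. = 8.674 × 85 = 737.3 MeV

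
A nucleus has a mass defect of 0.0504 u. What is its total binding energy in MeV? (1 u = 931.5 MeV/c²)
B.E. = Δm × 931.5 = 46.95 MeV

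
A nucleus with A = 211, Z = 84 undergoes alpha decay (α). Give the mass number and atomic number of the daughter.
Daughter: A = 207, Z = 82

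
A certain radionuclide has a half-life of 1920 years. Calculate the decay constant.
λ = ln(2)/t½ = 3.61e-4 year⁻¹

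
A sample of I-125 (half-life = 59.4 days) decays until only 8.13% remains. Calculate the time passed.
t = t½ × log₂(N₀/N) = 215.1 days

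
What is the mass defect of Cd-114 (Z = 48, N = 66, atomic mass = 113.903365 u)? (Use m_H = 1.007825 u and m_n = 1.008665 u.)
Δm = Z·m_H + N·m_n − M = 1.044 u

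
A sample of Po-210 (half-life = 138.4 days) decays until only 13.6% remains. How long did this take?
t = t½ × log₂(N₀/N) = 398.4 days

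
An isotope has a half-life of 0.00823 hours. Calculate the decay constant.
λ = ln(2)/t½ = 84.22 hour⁻¹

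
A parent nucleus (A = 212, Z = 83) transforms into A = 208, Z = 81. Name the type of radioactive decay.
ΔA = -4, ΔZ = -2 ⇒ alpha decay (α)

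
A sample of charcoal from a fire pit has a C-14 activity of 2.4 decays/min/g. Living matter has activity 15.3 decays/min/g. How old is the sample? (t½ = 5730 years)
Age = t½ × log₂(A₀/A) = 15310 years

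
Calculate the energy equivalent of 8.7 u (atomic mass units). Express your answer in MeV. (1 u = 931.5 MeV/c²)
E = mc² = 8104 MeV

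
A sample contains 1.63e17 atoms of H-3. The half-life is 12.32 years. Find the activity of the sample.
A = λN = 9.171e15 decays/year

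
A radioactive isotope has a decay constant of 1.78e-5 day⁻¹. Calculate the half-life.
t½ = ln(2)/λ = 38940 days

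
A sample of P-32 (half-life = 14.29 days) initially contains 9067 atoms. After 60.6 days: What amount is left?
N = N₀(1/2)^(t/t½) = 479.6 atoms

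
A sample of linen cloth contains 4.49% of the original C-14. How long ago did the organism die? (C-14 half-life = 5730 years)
Age = t½ × log₂(1/ratio) = 25650 years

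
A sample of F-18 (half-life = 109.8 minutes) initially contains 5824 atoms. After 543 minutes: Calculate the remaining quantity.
N = N₀(1/2)^(t/t½) = 189 atoms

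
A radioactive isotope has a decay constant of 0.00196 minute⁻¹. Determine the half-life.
t½ = ln(2)/λ = 353.6 minutes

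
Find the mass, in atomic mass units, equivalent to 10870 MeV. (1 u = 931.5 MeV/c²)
m = E/c² = 11.67 u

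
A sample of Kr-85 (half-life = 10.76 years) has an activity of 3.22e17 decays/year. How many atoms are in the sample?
N = A/λ = 4.999e18 atoms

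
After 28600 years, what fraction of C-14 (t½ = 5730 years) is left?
N/N₀ = (1/2)^(t/t½) = 0.03144 = 3.14%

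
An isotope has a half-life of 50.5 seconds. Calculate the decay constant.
λ = ln(2)/t½ = 0.01373 second⁻¹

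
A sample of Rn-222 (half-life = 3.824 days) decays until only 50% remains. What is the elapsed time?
t = t½ × log₂(N₀/N) = 3.824 days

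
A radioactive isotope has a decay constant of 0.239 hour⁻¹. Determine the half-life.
t½ = ln(2)/λ = 2.9 hours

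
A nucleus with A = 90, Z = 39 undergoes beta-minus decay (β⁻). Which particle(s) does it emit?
β⁻: electron (e⁻) + antineutrino (ν̄ₑ)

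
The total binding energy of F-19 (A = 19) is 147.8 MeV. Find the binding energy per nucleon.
B.E./A = 147.8/19 = 7.779 MeV/nucleon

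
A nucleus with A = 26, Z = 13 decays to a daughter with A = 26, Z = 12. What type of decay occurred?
ΔA = 0, ΔZ = -1 ⇒ beta-plus decay (β⁺) or electron capture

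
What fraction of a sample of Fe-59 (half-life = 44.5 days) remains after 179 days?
N/N₀ = (1/2)^(t/t½) = 0.06153 = 6.15%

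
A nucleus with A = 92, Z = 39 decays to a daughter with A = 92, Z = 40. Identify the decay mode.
ΔA = 0, ΔZ = +1 ⇒ beta-minus decay (β⁻)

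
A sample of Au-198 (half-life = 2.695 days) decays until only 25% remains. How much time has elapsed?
t = t½ × log₂(N₀/N) = 5.39 days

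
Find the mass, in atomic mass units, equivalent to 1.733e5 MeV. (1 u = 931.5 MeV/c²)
m = E/c² = 186 u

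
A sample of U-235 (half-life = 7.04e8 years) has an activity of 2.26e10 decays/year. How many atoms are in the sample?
N = A/λ = 2.295e19 atoms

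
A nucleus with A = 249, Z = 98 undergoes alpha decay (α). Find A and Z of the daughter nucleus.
Daughter: A = 245, Z = 96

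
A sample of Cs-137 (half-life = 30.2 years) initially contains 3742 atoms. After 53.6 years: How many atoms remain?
N = N₀(1/2)^(t/t½) = 1094 atoms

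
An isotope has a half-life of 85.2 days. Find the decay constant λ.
λ = ln(2)/t½ = 0.008136 day⁻¹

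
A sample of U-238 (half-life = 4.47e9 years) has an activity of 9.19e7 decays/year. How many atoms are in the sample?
N = A/λ = 5.926e17 atoms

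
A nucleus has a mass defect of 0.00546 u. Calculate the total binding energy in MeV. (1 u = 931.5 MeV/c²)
B.E. = Δm × 931.5 = 5.086 MeV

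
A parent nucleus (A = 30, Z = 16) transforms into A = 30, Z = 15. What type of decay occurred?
ΔA = 0, ΔZ = -1 ⇒ beta-plus decay (β⁺) or electron capture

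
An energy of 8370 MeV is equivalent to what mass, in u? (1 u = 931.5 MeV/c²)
m = E/c² = 8.986 u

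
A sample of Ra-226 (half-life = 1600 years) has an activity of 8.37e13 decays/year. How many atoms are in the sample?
N = A/λ = 1.932e17 atoms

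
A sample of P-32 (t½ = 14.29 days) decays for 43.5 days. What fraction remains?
N/N₀ = (1/2)^(t/t½) = 0.1212 = 12.1%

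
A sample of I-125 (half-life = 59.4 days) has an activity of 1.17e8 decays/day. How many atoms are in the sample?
N = A/λ = 1.003e10 atoms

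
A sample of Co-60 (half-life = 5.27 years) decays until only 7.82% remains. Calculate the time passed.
t = t½ × log₂(N₀/N) = 19.38 years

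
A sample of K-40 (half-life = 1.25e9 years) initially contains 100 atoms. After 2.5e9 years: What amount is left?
N = N₀(1/2)^(t/t½) = 25 atoms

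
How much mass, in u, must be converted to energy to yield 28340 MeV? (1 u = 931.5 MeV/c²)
m = E/c² = 30.42 u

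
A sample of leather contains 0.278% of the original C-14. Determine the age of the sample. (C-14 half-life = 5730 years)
Age = t½ × log₂(1/ratio) = 48650 years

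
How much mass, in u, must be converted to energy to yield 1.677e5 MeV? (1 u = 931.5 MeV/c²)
m = E/c² = 180 u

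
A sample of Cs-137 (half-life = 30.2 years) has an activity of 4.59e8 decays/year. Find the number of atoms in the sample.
N = A/λ = 2e10 atoms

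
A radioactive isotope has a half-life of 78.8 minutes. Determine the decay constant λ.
λ = ln(2)/t½ = 0.008796 minute⁻¹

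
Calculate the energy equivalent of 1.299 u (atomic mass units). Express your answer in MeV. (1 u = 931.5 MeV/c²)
E = mc² = 1210 MeV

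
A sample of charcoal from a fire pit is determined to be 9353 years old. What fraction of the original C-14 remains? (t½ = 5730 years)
N/N₀ = (1/2)^(t/t½) = 0.3226 = 32.3%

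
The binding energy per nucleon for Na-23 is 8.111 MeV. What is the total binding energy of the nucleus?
B.E. = 8.111 × 23 = 186.6 MeV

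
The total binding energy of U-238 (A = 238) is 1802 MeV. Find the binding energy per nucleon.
B.E./A = 1802/238 = 7.571 MeV/nucleon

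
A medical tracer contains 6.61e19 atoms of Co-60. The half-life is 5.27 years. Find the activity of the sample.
A = λN = 8.694e18 decays/year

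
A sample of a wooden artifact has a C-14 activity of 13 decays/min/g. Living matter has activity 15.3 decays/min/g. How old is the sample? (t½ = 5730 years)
Age = t½ × log₂(A₀/A) = 1347 years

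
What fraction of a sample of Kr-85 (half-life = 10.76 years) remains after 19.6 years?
N/N₀ = (1/2)^(t/t½) = 0.2829 = 28.3%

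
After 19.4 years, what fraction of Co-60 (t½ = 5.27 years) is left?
N/N₀ = (1/2)^(t/t½) = 0.07796 = 7.8%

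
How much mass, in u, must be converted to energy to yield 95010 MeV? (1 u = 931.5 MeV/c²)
m = E/c² = 102 u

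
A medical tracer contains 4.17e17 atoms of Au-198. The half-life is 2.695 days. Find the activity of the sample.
A = λN = 1.073e17 decays/day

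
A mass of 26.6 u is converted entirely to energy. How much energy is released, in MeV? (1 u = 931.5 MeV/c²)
E = mc² = 24780 MeV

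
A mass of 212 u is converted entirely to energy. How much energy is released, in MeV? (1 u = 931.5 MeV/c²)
E = mc² = 1.975e5 MeV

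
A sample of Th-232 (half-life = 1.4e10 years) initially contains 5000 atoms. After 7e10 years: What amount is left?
N = N₀(1/2)^(t/t½) = 156.2 atoms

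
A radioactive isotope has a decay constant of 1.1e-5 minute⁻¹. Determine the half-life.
t½ = ln(2)/λ = 63010 minutes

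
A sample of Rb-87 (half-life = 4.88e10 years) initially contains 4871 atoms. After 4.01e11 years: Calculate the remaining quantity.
N = N₀(1/2)^(t/t½) = 16.37 atoms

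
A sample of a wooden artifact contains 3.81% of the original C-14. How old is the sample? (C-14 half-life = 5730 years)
Age = t½ × log₂(1/ratio) = 27010 years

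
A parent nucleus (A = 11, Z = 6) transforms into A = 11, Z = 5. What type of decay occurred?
ΔA = 0, ΔZ = -1 ⇒ beta-plus decay (β⁺) or electron capture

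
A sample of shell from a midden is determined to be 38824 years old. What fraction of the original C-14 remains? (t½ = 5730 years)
N/N₀ = (1/2)^(t/t½) = 0.009127 = 0.913%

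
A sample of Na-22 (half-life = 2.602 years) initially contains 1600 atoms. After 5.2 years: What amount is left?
N = N₀(1/2)^(t/t½) = 400.4 atoms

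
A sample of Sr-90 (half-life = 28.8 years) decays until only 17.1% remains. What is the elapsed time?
t = t½ × log₂(N₀/N) = 73.38 years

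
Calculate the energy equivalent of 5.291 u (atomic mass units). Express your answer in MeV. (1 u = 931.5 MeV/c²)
E = mc² = 4929 MeV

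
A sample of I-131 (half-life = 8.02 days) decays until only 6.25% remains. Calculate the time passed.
t = t½ × log₂(N₀/N) = 32.08 days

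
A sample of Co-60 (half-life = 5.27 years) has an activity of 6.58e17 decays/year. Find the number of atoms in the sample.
N = A/λ = 5.003e18 atoms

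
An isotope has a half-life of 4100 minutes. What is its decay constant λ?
λ = ln(2)/t½ = 1.691e-4 minute⁻¹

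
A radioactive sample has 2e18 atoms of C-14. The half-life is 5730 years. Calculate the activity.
A = λN = 2.419e14 decays/year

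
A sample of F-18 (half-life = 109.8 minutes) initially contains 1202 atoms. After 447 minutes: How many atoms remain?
N = N₀(1/2)^(t/t½) = 71.52 atoms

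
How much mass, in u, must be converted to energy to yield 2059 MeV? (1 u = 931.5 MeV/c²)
m = E/c² = 2.21 u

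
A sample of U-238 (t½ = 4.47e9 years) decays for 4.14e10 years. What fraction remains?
N/N₀ = (1/2)^(t/t½) = 0.001629 = 0.163%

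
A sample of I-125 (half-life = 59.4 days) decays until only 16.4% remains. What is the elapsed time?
t = t½ × log₂(N₀/N) = 154.9 days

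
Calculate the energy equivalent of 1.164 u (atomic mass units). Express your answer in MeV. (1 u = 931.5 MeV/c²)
E = mc² = 1084 MeV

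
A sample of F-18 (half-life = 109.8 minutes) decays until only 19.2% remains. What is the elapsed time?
t = t½ × log₂(N₀/N) = 261.4 minutes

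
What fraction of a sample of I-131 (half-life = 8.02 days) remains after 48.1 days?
N/N₀ = (1/2)^(t/t½) = 0.01565 = 1.57%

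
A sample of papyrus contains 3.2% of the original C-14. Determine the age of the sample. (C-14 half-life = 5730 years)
Age = t½ × log₂(1/ratio) = 28450 years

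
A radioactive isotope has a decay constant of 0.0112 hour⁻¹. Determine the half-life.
t½ = ln(2)/λ = 61.89 hours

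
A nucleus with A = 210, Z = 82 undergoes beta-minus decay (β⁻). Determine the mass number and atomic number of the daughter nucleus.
Daughter: A = 210, Z = 83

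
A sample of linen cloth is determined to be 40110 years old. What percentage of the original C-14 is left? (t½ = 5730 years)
N/N₀ = (1/2)^(t/t½) = 0.007812 = 0.781%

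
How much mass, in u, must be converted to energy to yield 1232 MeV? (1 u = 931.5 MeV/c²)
m = E/c² = 1.323 u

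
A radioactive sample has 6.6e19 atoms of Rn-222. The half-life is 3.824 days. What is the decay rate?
A = λN = 1.196e19 decays/day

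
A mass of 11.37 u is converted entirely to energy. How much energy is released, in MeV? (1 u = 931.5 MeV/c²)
E = mc² = 10590 MeV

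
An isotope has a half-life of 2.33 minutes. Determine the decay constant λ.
λ = ln(2)/t½ = 0.2975 minute⁻¹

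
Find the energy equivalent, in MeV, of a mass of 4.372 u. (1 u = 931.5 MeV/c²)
E = mc² = 4073 MeV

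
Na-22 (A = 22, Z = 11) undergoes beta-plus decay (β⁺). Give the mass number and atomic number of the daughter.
Daughter: A = 22, Z = 10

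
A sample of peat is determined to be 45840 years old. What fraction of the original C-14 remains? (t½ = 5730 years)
N/N₀ = (1/2)^(t/t½) = 0.003906 = 0.391%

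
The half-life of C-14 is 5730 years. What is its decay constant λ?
λ = ln(2)/t½ = 1.21e-4 year⁻¹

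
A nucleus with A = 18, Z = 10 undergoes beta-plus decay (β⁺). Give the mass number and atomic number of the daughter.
Daughter: A = 18, Z = 9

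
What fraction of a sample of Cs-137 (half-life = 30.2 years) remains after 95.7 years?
N/N₀ = (1/2)^(t/t½) = 0.1112 = 11.1%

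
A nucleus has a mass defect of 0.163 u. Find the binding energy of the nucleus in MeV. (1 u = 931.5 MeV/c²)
B.E. = Δm × 931.5 = 151.8 MeV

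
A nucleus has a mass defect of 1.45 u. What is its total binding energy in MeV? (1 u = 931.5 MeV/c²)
B.E. = Δm × 931.5 = 1351 MeV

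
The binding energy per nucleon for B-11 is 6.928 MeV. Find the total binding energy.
B.E. = 6.928 × 11 = 76.21 MeV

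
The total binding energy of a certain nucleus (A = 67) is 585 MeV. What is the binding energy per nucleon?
B.E./A = 585/67 = 8.731 MeV/nucleon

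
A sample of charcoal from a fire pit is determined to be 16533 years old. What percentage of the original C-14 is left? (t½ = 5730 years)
N/N₀ = (1/2)^(t/t½) = 0.1353 = 13.5%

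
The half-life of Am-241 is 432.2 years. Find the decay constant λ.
λ = ln(2)/t½ = 0.001604 year⁻¹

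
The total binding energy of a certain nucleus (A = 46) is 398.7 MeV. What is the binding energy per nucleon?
B.E./A = 398.7/46 = 8.667 MeV/nucleon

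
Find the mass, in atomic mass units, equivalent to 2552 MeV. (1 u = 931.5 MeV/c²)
m = E/c² = 2.74 u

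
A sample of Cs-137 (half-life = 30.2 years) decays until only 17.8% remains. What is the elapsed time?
t = t½ × log₂(N₀/N) = 75.2 years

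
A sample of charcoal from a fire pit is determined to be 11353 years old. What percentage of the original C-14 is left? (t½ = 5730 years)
N/N₀ = (1/2)^(t/t½) = 0.2533 = 25.3%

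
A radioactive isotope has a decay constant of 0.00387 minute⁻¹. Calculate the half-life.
t½ = ln(2)/λ = 179.1 minutes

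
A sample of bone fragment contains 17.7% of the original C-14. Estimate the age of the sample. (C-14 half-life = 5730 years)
Age = t½ × log₂(1/ratio) = 14310 years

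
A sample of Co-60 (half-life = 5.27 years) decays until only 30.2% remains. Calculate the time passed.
t = t½ × log₂(N₀/N) = 9.103 years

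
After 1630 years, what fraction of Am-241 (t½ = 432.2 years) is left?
N/N₀ = (1/2)^(t/t½) = 0.07323 = 7.32%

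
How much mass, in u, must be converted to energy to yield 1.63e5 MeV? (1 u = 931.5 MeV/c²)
m = E/c² = 175 u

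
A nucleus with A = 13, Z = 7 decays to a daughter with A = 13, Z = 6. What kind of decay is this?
ΔA = 0, ΔZ = -1 ⇒ beta-plus decay (β⁺) or electron capture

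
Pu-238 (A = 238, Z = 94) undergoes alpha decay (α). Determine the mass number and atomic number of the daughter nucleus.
Daughter: A = 234, Z = 92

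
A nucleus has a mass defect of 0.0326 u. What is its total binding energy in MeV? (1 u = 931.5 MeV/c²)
B.E. = Δm × 931.5 = 30.37 MeV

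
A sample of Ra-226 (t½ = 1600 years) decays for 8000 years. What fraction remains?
N/N₀ = (1/2)^(t/t½) = 0.03125 = 3.12%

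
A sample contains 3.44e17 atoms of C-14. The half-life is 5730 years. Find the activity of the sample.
A = λN = 4.161e13 decays/year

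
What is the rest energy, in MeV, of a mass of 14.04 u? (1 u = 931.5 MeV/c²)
E = mc² = 13080 MeV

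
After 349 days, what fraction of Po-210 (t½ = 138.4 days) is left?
N/N₀ = (1/2)^(t/t½) = 0.1741 = 17.4%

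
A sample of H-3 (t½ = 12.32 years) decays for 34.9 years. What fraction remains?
N/N₀ = (1/2)^(t/t½) = 0.1404 = 14%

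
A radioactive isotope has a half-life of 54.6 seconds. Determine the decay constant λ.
λ = ln(2)/t½ = 0.0127 second⁻¹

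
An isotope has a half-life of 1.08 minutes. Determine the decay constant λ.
λ = ln(2)/t½ = 0.6418 minute⁻¹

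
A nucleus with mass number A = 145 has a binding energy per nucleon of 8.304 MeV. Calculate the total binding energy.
B.E. = 8.304 × 145 = 1204 MeV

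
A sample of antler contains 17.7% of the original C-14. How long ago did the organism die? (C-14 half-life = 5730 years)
Age = t½ × log₂(1/ratio) = 14310 years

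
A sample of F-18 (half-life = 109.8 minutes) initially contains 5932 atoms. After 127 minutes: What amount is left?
N = N₀(1/2)^(t/t½) = 2661 atoms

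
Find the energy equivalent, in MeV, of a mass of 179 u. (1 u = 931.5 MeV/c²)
E = mc² = 1.667e5 MeV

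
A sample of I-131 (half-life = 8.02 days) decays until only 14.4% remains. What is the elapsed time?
t = t½ × log₂(N₀/N) = 22.42 days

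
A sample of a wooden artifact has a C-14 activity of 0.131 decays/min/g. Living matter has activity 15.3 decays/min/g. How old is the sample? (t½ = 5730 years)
Age = t½ × log₂(A₀/A) = 39350 years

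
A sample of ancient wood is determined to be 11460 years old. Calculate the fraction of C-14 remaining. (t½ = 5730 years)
N/N₀ = (1/2)^(t/t½) = 0.25 = 25%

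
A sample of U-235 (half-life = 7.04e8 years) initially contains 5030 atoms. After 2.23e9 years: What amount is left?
N = N₀(1/2)^(t/t½) = 559.8 atoms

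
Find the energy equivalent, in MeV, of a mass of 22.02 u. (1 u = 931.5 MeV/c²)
E = mc² = 20510 MeV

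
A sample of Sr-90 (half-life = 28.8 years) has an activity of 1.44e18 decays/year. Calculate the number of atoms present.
N = A/λ = 5.983e19 atoms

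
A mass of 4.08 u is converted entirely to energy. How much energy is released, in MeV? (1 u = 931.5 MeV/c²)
E = mc² = 3801 MeV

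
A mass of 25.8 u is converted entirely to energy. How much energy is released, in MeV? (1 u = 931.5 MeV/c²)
E = mc² = 24030 MeV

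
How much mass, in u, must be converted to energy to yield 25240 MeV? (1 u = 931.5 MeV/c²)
m = E/c² = 27.1 u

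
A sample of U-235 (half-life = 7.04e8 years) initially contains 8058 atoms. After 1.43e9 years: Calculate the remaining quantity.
N = N₀(1/2)^(t/t½) = 1971 atoms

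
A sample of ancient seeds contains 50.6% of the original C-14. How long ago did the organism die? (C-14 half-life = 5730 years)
Age = t½ × log₂(1/ratio) = 5631 years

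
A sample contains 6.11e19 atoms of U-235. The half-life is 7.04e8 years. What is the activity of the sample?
A = λN = 6.016e10 decays/year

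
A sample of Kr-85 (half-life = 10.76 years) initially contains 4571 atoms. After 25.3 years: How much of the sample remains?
N = N₀(1/2)^(t/t½) = 895.8 atoms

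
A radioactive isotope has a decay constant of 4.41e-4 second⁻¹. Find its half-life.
t½ = ln(2)/λ = 1572 seconds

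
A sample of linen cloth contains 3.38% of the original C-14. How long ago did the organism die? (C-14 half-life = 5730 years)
Age = t½ × log₂(1/ratio) = 28000 years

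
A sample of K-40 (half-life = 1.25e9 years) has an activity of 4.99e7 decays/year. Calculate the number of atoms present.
N = A/λ = 8.999e16 atoms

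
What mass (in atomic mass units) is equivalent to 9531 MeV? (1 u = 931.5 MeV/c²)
m = E/c² = 10.23 u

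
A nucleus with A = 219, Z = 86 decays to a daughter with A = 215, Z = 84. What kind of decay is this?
ΔA = -4, ΔZ = -2 ⇒ alpha decay (α)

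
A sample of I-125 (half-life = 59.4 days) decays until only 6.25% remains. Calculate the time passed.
t = t½ × log₂(N₀/N) = 237.6 days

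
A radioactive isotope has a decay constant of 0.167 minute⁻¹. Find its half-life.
t½ = ln(2)/λ = 4.151 minutes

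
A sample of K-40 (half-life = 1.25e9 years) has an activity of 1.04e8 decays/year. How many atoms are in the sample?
N = A/λ = 1.876e17 atoms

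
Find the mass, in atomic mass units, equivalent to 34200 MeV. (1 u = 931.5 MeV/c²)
m = E/c² = 36.71 u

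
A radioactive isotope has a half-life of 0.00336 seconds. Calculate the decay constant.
λ = ln(2)/t½ = 206.3 second⁻¹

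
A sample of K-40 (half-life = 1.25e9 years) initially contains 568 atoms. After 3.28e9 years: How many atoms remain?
N = N₀(1/2)^(t/t½) = 92.14 atoms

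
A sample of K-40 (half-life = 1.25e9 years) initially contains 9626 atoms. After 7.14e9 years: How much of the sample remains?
N = N₀(1/2)^(t/t½) = 183.6 atoms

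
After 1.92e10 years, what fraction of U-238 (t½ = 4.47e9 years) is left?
N/N₀ = (1/2)^(t/t½) = 0.05093 = 5.09%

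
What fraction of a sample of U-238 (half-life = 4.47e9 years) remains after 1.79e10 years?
N/N₀ = (1/2)^(t/t½) = 0.06231 = 6.23%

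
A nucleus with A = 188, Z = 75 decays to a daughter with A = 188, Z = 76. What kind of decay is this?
ΔA = 0, ΔZ = +1 ⇒ beta-minus decay (β⁻)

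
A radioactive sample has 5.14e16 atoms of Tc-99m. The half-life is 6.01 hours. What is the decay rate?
A = λN = 5.928e15 decays/hour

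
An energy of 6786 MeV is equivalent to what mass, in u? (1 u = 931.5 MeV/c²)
m = E/c² = 7.285 u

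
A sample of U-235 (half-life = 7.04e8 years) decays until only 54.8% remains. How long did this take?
t = t½ × log₂(N₀/N) = 6.109e8 years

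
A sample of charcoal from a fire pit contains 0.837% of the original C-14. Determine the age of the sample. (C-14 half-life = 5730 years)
Age = t½ × log₂(1/ratio) = 39540 years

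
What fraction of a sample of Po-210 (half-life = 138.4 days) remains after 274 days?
N/N₀ = (1/2)^(t/t½) = 0.2535 = 25.4%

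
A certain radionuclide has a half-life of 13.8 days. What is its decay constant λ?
λ = ln(2)/t½ = 0.05023 day⁻¹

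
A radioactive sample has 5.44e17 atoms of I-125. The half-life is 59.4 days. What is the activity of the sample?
A = λN = 6.348e15 decays/day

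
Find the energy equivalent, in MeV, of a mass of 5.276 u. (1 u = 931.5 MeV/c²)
E = mc² = 4915 MeV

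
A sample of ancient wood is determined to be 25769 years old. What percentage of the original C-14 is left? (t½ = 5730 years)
N/N₀ = (1/2)^(t/t½) = 0.04428 = 4.43%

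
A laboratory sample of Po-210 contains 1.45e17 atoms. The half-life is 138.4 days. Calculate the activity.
A = λN = 7.262e14 decays/day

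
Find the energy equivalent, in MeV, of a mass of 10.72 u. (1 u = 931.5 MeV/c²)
E = mc² = 9986 MeV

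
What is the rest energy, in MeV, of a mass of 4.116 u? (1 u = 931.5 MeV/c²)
E = mc² = 3834 MeV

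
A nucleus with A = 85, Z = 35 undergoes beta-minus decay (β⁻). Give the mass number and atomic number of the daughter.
Daughter: A = 85, Z = 36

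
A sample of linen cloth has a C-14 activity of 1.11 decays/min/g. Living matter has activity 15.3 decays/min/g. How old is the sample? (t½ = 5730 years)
Age = t½ × log₂(A₀/A) = 21690 years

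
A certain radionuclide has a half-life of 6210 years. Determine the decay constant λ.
λ = ln(2)/t½ = 1.116e-4 year⁻¹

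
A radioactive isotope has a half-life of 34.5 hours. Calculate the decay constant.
λ = ln(2)/t½ = 0.02009 hour⁻¹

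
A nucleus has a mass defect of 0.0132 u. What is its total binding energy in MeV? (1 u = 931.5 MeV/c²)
B.E. = Δm × 931.5 = 12.3 MeV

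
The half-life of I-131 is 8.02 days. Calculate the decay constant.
λ = ln(2)/t½ = 0.08643 day⁻¹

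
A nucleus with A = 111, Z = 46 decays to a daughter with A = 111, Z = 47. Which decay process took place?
ΔA = 0, ΔZ = +1 ⇒ beta-minus decay (β⁻)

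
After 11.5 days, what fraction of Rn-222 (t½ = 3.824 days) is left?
N/N₀ = (1/2)^(t/t½) = 0.1244 = 12.4%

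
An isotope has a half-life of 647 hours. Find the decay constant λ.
λ = ln(2)/t½ = 0.001071 hour⁻¹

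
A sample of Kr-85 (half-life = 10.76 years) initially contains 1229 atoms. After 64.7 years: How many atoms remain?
N = N₀(1/2)^(t/t½) = 19.03 atoms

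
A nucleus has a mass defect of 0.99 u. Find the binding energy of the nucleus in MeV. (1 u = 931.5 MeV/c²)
B.E. = Δm × 931.5 = 922.2 MeV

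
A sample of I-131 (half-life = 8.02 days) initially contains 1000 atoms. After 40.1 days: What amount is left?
N = N₀(1/2)^(t/t½) = 31.25 atoms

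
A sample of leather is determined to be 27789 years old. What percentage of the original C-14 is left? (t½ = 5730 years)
N/N₀ = (1/2)^(t/t½) = 0.03468 = 3.47%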